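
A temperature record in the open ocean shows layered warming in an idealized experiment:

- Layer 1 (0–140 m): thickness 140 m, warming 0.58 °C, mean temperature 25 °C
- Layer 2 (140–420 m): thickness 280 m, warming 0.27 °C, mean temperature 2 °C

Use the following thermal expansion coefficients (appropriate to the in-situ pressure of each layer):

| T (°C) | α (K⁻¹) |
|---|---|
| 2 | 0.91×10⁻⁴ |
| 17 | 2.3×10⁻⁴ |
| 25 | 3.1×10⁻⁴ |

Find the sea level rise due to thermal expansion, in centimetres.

Δh = 3.2 cm

Layer 1 at 25 °C → α = 3.1×10⁻⁴ K⁻¹
Layer 2 at 2 °C → α = 0.91×10⁻⁴ K⁻¹
140 × 0.58 × 3.1×10⁻⁴ = 0.025172 m
Layer 2: 0.91×10⁻⁴ × 0.27 × 280 = 0.0068796 m
Δh = 0.025172 + 0.0068796 = 0.0320516 m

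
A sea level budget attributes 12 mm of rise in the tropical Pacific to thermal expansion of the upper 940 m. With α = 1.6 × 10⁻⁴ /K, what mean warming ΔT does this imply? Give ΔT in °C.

ΔT = Δh/(αH) = 0.012 / (1.6×10⁻⁴ × 940) ≈ 0.07979 °C

0.0798 °C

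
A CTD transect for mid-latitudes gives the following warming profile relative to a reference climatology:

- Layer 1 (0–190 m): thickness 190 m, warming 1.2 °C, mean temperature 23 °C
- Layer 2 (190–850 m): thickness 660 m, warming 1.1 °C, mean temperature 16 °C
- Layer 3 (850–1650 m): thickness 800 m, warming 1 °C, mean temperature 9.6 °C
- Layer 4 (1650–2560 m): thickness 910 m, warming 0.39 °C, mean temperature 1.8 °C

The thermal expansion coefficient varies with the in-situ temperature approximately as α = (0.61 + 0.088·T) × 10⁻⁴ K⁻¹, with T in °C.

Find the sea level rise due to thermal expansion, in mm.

Layer 1: α = (0.61 + 0.088×23)×10⁻⁴ = 2.634×10⁻⁴ K⁻¹
Layer 2: α = (0.61 + 0.088×16)×10⁻⁴ = 2.018×10⁻⁴ K⁻¹
Layer 3: α = (0.61 + 0.088×9.6)×10⁻⁴ = 1.4548×10⁻⁴ K⁻¹
Layer 4: α = (0.61 + 0.088×1.8)×10⁻⁴ = 0.7684×10⁻⁴ K⁻¹
2.634×10⁻⁴ × 1.2 × 190 = 0.0600552 m
1.1 × 660 × 2.018×10⁻⁴ = 0.1465068 m
850–1650 m: 800 × 1.4548×10⁻⁴ × 1 = 0.116384 m
Layer 4: 0.7684×10⁻⁴ × 0.39 × 910 = 0.027270516 m
Δh = 0.0600552 + 0.1465068 + 0.116384 + 0.027270516 = 0.350216516 m ≈ 350 mm

Δh = 350 mm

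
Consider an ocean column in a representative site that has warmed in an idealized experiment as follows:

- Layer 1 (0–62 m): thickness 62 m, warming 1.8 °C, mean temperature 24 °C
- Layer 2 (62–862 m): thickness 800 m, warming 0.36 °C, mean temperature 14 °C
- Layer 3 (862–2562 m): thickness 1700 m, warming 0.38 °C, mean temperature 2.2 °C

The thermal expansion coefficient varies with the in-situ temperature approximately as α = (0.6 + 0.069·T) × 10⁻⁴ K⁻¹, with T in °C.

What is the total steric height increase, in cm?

about 11.9 cm

Layer 1: α = (0.6 + 0.069×24)×10⁻⁴ = 2.256×10⁻⁴ K⁻¹
Layer 2: α = (0.6 + 0.069×14)×10⁻⁴ = 1.566×10⁻⁴ K⁻¹
Layer 3: α = (0.6 + 0.069×2.2)×10⁻⁴ = 0.7518×10⁻⁴ K⁻¹
Layer 1: 1.8 × 62 × 2.256×10⁻⁴ = 0.02517696 m
0.36 × 800 × 1.566×10⁻⁴ = 0.0451008 m
862–2562 m: 0.38 × 1700 × 0.7518×10⁻⁴ = 0.04856628 m
Δh = 0.02517696 + 0.0451008 + 0.04856628 = 0.11884404 m ≈ 11.9 cm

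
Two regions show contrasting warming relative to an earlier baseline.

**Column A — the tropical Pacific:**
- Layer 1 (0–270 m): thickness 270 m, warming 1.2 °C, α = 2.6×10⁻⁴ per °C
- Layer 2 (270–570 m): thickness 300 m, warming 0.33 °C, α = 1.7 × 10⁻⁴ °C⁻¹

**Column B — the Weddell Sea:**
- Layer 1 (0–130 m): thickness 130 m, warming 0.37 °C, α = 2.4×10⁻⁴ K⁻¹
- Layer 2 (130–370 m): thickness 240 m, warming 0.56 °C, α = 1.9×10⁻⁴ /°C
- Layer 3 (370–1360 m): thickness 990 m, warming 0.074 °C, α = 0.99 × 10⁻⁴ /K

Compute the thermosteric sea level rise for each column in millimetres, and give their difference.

A 0–270 m: 1.2 × 2.6×10⁻⁴ × 270 = 0.08424 m
A 0.33 × 300 × 1.7×10⁻⁴ = 0.01683 m
A total: 0.10107 m
B Layer 1: 0.37 × 130 × 2.4×10⁻⁴ = 0.011544 m
B 240 × 1.9×10⁻⁴ × 0.56 = 0.025536 m
B Layer 3: 0.99×10⁻⁴ × 0.074 × 990 = 0.00725274 m
B total: 0.04433274 m
Difference: 0.10107 − 0.04433274 = 0.05673726 m

A: 100 mm; B: 44 mm; difference 57 mm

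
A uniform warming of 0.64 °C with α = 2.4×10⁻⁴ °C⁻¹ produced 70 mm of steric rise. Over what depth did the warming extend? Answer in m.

H = Δh/(αΔT) = 0.07 / (2.4×10⁻⁴ × 0.64) ≈ 455.7 m

about 460 m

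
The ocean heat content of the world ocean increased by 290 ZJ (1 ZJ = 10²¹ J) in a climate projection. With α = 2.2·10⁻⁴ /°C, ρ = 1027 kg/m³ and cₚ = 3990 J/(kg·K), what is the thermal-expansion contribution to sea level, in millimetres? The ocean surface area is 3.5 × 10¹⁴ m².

44.5 mm of thermosteric rise

Per unit area: Q = 290×10²¹ / (3.5×10¹⁴) ≈ 8.286×10⁸ J/m²
Δh = αQ/(ρcₚ) = 2.2×10⁻⁴ × 8.286×10⁸ / (1027 × 3990) ≈ 0.044486 m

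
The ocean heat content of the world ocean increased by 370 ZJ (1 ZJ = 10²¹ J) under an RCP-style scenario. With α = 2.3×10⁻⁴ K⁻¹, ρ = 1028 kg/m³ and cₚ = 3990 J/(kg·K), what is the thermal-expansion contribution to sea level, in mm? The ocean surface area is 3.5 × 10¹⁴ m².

59.3 mm

Per unit area: Q = 370×10²¹ / (3.5×10¹⁴) ≈ 1.057×10⁹ J/m²
Δh = αQ/(ρcₚ) = 2.3×10⁻⁴ × 1.057×10⁹ / (1028 × 3990) ≈ 0.05927 m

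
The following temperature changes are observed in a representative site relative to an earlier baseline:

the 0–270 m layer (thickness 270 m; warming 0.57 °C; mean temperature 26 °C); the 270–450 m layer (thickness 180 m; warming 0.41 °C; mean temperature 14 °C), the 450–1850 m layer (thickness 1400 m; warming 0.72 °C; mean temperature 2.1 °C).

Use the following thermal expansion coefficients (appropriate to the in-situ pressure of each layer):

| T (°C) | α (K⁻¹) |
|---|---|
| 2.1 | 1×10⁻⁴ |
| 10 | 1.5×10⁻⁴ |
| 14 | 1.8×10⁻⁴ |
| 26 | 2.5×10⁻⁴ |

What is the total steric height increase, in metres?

Layer 1 at 26 °C → α = 2.5×10⁻⁴ K⁻¹
Layer 2 at 14 °C → α = 1.8×10⁻⁴ K⁻¹
Layer 3 at 2.1 °C → α = 1×10⁻⁴ K⁻¹
Layer 1: 0.57 × 2.5×10⁻⁴ × 270 = 0.038475 m
0.41 × 1.8×10⁻⁴ × 180 = 0.013284 m
Layer 3: 1400 × 0.72 × 1×10⁻⁴ = 0.10080 m
Δh = 0.038475 + 0.013284 + 0.10080 = 0.152559 m

about 0.153 m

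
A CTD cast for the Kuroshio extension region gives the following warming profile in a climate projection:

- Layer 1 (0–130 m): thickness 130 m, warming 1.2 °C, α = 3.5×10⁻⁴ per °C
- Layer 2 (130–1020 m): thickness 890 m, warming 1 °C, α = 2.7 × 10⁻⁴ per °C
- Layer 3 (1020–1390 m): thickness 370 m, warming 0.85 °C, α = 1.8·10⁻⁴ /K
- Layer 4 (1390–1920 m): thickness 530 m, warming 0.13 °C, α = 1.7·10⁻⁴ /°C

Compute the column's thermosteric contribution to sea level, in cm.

0–130 m: 3.5×10⁻⁴ × 130 × 1.2 = 0.05460 m
2.7×10⁻⁴ × 890 × 1 = 0.24030 m
370 × 0.85 × 1.8×10⁻⁴ = 0.05661 m
1.7×10⁻⁴ × 530 × 0.13 = 0.011713 m
Δh = 0.05460 + 0.24030 + 0.05661 + 0.011713 = 0.363223 m ≈ 36.3 cm

Δh ≈ 36.3 cm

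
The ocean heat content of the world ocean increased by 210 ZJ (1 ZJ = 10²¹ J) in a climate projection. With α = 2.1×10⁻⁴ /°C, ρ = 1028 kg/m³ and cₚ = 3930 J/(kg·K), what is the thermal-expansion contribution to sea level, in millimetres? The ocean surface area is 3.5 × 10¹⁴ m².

Per unit area: Q = 210×10²¹ / (3.5×10¹⁴) = 6×10⁸ J/m²
Δh = αQ/(ρcₚ) = 2.1×10⁻⁴ × 6×10⁸ / (1028 × 3930) ≈ 0.031188 m

Δh = 31.2 mm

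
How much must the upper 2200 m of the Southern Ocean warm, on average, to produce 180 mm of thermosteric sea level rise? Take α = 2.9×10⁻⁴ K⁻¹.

ΔT = Δh/(αH) = 0.18 / (2.9×10⁻⁴ × 2200) ≈ 0.2821 °C

about 0.28 °C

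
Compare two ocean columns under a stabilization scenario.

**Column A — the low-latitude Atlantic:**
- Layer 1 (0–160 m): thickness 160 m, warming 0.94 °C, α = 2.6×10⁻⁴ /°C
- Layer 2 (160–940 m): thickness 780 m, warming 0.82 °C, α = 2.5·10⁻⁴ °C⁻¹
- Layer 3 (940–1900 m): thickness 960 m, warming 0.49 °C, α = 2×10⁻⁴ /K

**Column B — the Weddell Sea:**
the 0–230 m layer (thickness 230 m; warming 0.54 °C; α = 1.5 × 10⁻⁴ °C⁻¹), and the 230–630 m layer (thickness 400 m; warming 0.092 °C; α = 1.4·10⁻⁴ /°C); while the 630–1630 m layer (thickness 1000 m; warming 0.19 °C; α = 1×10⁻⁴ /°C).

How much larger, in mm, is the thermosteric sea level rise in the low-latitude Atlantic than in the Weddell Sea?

A Layer 1: 160 × 2.6×10⁻⁴ × 0.94 = 0.039104 m
A 160–940 m: 2.5×10⁻⁴ × 0.82 × 780 = 0.15990 m
A 940–1900 m: 2×10⁻⁴ × 0.49 × 960 = 0.09408 m
A total: 0.293084 m
B 230 × 0.54 × 1.5×10⁻⁴ = 0.01863 m
B 1.4×10⁻⁴ × 0.092 × 400 = 0.005152 m
B 630–1630 m: 0.19 × 1×10⁻⁴ × 1000 = 0.01900 m
B total: 0.042782 m
Difference: 0.293084 − 0.042782 = 0.250302 m

250 mm larger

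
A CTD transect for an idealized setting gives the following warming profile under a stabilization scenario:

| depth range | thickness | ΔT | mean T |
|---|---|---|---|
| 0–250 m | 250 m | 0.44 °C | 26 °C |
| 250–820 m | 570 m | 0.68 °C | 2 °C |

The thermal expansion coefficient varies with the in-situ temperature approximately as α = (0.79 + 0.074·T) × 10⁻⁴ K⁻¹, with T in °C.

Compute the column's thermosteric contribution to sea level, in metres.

Δh ≈ 0.0662 m

Layer 1: α = (0.79 + 0.074×26)×10⁻⁴ = 2.714×10⁻⁴ K⁻¹
Layer 2: α = (0.79 + 0.074×2)×10⁻⁴ = 0.938×10⁻⁴ K⁻¹
Layer 1: 250 × 0.44 × 2.714×10⁻⁴ = 0.029854 m
250–820 m: 0.938×10⁻⁴ × 570 × 0.68 = 0.03635688 m
Δh = 0.029854 + 0.03635688 = 0.06621088 m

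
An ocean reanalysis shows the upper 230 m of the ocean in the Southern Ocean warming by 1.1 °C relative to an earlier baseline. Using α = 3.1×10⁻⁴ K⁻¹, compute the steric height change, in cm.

Δh = αΔT·H = 3.1×10⁻⁴ × 1.1 × 230 = 0.07843 m

Δh = 7.84 cm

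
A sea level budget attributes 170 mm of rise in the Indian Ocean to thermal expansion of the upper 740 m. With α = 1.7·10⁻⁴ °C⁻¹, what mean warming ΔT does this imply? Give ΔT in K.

ΔT ≈ 1.35 K

ΔT = Δh/(αH) = 0.17 / (1.7×10⁻⁴ × 740) ≈ 1.351 K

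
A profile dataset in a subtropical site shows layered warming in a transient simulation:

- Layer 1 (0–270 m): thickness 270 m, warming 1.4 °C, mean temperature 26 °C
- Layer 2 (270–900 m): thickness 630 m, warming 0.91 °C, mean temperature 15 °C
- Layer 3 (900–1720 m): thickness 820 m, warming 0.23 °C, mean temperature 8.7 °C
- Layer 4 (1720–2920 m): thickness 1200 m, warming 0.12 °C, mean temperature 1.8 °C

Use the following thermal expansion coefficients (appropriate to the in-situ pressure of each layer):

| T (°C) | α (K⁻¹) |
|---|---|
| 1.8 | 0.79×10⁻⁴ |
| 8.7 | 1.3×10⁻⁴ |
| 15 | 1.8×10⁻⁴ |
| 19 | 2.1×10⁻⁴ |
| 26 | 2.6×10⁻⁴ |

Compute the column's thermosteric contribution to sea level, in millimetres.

Layer 1 at 26 °C → α = 2.6×10⁻⁴ K⁻¹
Layer 2 at 15 °C → α = 1.8×10⁻⁴ K⁻¹
Layer 3 at 8.7 °C → α = 1.3×10⁻⁴ K⁻¹
Layer 4 at 1.8 °C → α = 0.79×10⁻⁴ K⁻¹
0–270 m: 270 × 2.6×10⁻⁴ × 1.4 = 0.09828 m
1.8×10⁻⁴ × 0.91 × 630 = 0.103194 m
900–1720 m: 1.3×10⁻⁴ × 820 × 0.23 = 0.024518 m
Layer 4: 0.12 × 1200 × 0.79×10⁻⁴ = 0.011376 m
Δh = 0.09828 + 0.103194 + 0.024518 + 0.011376 = 0.237368 m

Δh = 237 mm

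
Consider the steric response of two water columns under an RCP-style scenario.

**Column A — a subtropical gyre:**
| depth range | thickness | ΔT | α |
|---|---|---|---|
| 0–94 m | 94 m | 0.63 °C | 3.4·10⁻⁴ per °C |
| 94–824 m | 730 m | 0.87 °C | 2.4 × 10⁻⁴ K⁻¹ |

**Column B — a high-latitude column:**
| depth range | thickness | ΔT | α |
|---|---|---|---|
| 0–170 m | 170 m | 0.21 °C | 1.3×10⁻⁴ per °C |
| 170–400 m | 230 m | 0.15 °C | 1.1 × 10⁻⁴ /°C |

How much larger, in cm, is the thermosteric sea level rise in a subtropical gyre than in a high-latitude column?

16.4 cm larger

A Layer 1: 3.4×10⁻⁴ × 94 × 0.63 = 0.0201348 m
A 94–824 m: 0.87 × 2.4×10⁻⁴ × 730 = 0.152424 m
A total: 0.1725588 m
B Layer 1: 0.21 × 170 × 1.3×10⁻⁴ = 0.004641 m
B 170–400 m: 0.15 × 1.1×10⁻⁴ × 230 = 0.003795 m
B total: 0.008436 m
Difference: 0.1725588 − 0.008436 = 0.1641228 m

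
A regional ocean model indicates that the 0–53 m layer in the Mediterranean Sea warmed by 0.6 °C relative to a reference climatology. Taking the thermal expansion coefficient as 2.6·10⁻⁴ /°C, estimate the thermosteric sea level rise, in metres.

0.00827 m of thermosteric rise

Δh = αΔT·H = 2.6×10⁻⁴ × 0.6 × 53 = 0.008268 m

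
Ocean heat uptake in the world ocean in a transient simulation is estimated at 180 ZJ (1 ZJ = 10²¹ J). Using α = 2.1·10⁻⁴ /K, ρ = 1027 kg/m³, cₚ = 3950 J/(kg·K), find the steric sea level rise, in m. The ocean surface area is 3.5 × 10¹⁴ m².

0.0266 m

Per unit area: Q = 180×10²¹ / (3.5×10¹⁴) ≈ 5.143×10⁸ J/m²
Δh = αQ/(ρcₚ) = 2.1×10⁻⁴ × 5.143×10⁸ / (1027 × 3950) ≈ 0.026624 m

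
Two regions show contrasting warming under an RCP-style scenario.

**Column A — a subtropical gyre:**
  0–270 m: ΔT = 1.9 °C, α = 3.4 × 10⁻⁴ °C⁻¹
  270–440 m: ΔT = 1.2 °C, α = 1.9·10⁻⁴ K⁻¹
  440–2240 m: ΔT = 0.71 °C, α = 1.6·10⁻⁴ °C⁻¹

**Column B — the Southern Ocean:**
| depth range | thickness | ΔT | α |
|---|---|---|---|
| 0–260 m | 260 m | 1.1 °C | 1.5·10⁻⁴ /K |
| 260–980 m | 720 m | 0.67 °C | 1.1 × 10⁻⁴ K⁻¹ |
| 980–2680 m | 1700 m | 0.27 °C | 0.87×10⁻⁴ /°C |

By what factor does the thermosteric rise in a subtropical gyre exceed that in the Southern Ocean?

A 0–270 m: 270 × 3.4×10⁻⁴ × 1.9 = 0.17442 m
A Layer 2: 1.2 × 170 × 1.9×10⁻⁴ = 0.03876 m
A 440–2240 m: 1.6×10⁻⁴ × 0.71 × 1800 = 0.20448 m
A total: 0.41766 m
B 1.5×10⁻⁴ × 260 × 1.1 = 0.04290 m
B Layer 2: 1.1×10⁻⁴ × 720 × 0.67 = 0.053064 m
B Layer 3: 0.87×10⁻⁴ × 1700 × 0.27 = 0.039933 m
B total: 0.135897 m
Ratio: 0.41766 / 0.135897 ≈ 3.073

3.1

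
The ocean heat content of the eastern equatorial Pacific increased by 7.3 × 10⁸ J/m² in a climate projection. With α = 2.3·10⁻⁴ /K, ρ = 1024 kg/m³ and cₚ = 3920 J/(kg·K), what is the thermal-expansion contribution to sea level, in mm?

Δh = αQ/(ρcₚ) = 2.3×10⁻⁴ × 7.3×10⁸ / (1024 × 3920) ≈ 0.041828 m

Δh = 41.8 mm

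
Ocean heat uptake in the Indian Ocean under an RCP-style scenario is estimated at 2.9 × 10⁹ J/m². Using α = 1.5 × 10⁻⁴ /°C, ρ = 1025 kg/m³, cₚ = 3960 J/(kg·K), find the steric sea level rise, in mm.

107 mm

Δh = αQ/(ρcₚ) = 1.5×10⁻⁴ × 2.9×10⁹ / (1025 × 3960) ≈ 0.10717 m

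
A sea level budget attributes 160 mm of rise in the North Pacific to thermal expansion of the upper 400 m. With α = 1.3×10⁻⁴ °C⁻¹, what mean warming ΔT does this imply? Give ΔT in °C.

ΔT = Δh/(αH) = 0.16 / (1.3×10⁻⁴ × 400) ≈ 3.077 °C

about 3.1 °C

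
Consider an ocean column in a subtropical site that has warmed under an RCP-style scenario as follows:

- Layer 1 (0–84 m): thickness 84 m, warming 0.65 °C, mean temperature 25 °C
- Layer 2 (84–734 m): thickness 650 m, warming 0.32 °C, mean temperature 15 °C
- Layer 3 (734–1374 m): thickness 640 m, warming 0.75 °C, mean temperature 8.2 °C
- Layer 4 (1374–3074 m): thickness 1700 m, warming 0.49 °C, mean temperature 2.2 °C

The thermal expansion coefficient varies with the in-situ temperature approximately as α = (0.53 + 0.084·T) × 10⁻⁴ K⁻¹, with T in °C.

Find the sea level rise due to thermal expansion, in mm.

Δh = 170 mm

Layer 1: α = (0.53 + 0.084×25)×10⁻⁴ = 2.63×10⁻⁴ K⁻¹
Layer 2: α = (0.53 + 0.084×15)×10⁻⁴ = 1.79×10⁻⁴ K⁻¹
Layer 3: α = (0.53 + 0.084×8.2)×10⁻⁴ = 1.2188×10⁻⁴ K⁻¹
Layer 4: α = (0.53 + 0.084×2.2)×10⁻⁴ = 0.7148×10⁻⁴ K⁻¹
0.65 × 2.63×10⁻⁴ × 84 = 0.0143598 m
650 × 1.79×10⁻⁴ × 0.32 = 0.037232 m
734–1374 m: 0.75 × 1.2188×10⁻⁴ × 640 = 0.0585024 m
1700 × 0.7148×10⁻⁴ × 0.49 = 0.05954284 m
Δh = 0.0143598 + 0.037232 + 0.0585024 + 0.05954284 = 0.16963704 m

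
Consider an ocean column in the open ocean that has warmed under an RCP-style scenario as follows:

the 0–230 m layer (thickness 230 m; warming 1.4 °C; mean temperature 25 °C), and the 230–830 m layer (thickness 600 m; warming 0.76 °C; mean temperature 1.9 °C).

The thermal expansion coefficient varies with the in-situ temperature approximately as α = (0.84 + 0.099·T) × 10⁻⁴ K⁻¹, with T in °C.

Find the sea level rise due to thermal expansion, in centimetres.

about 15.4 cm

Layer 1: α = (0.84 + 0.099×25)×10⁻⁴ = 3.315×10⁻⁴ K⁻¹
Layer 2: α = (0.84 + 0.099×1.9)×10⁻⁴ = 1.0281×10⁻⁴ K⁻¹
0–230 m: 230 × 3.315×10⁻⁴ × 1.4 = 0.106743 m
Layer 2: 0.76 × 1.0281×10⁻⁴ × 600 = 0.04688136 m
Δh = 0.106743 + 0.04688136 = 0.15362436 m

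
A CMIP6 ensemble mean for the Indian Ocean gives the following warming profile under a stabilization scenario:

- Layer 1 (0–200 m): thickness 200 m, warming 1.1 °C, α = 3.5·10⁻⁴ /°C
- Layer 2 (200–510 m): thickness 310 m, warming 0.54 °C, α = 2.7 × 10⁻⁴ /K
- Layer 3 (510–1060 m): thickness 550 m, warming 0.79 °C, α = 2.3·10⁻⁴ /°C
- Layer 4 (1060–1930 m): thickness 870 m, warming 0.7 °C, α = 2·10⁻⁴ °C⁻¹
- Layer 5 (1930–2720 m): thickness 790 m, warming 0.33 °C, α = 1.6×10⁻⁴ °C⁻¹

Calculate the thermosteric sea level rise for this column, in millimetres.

386 mm of thermosteric rise

0–200 m: 200 × 3.5×10⁻⁴ × 1.1 = 0.07700 m
310 × 2.7×10⁻⁴ × 0.54 = 0.045198 m
550 × 0.79 × 2.3×10⁻⁴ = 0.099935 m
Layer 4: 0.7 × 870 × 2×10⁻⁴ = 0.12180 m
Layer 5: 1.6×10⁻⁴ × 0.33 × 790 = 0.041712 m
Δh = 0.07700 + 0.045198 + 0.099935 + 0.12180 + 0.041712 = 0.385645 m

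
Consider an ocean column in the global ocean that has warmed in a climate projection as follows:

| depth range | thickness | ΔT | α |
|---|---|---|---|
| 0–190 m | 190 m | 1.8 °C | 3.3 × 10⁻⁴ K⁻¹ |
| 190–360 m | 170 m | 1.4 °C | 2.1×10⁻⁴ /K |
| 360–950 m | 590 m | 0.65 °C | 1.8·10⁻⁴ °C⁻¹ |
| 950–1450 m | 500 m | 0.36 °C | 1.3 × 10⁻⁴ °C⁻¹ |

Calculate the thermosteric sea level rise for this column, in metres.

0.255 m of thermosteric rise

Layer 1: 1.8 × 190 × 3.3×10⁻⁴ = 0.11286 m
Layer 2: 1.4 × 170 × 2.1×10⁻⁴ = 0.04998 m
360–950 m: 0.65 × 1.8×10⁻⁴ × 590 = 0.06903 m
950–1450 m: 1.3×10⁻⁴ × 500 × 0.36 = 0.02340 m
Δh = 0.11286 + 0.04998 + 0.06903 + 0.02340 = 0.25527 m ≈ 0.255 m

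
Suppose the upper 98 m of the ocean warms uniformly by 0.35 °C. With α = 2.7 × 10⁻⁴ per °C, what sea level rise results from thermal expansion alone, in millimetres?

Δh = αΔT·H = 2.7×10⁻⁴ × 0.35 × 98 = 0.009261 m

about 9.26 mm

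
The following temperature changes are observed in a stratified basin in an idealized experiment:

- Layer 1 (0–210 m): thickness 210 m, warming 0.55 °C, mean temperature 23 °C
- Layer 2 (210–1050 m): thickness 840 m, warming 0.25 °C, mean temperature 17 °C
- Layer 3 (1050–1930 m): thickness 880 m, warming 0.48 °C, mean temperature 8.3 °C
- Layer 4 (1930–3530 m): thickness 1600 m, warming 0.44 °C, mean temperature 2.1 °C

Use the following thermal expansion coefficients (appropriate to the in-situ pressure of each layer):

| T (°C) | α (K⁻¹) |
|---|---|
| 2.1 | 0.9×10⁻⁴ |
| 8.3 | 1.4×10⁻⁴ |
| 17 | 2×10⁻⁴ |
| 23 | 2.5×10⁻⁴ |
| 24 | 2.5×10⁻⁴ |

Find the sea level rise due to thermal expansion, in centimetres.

Δh ≈ 19.3 cm

Layer 1 at 23 °C → α = 2.5×10⁻⁴ K⁻¹
Layer 2 at 17 °C → α = 2×10⁻⁴ K⁻¹
Layer 3 at 8.3 °C → α = 1.4×10⁻⁴ K⁻¹
Layer 4 at 2.1 °C → α = 0.9×10⁻⁴ K⁻¹
0–210 m: 2.5×10⁻⁴ × 0.55 × 210 = 0.028875 m
210–1050 m: 2×10⁻⁴ × 840 × 0.25 = 0.04200 m
0.48 × 1.4×10⁻⁴ × 880 = 0.059136 m
1600 × 0.44 × 0.9×10⁻⁴ = 0.06336 m
Δh = 0.028875 + 0.04200 + 0.059136 + 0.06336 = 0.193371 m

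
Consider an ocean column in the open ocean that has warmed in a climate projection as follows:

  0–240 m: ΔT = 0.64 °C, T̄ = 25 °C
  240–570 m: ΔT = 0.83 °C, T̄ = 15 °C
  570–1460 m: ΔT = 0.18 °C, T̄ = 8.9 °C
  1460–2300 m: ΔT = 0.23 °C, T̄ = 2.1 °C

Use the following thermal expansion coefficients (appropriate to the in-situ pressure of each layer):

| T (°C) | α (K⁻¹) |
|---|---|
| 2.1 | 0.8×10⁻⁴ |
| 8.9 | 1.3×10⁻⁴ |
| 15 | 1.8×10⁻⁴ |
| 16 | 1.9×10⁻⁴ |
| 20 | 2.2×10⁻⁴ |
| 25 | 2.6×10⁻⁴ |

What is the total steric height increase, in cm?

Δh ≈ 12.6 cm

Layer 1 at 25 °C → α = 2.6×10⁻⁴ K⁻¹
Layer 2 at 15 °C → α = 1.8×10⁻⁴ K⁻¹
Layer 3 at 8.9 °C → α = 1.3×10⁻⁴ K⁻¹
Layer 4 at 2.1 °C → α = 0.8×10⁻⁴ K⁻¹
Layer 1: 240 × 2.6×10⁻⁴ × 0.64 = 0.039936 m
1.8×10⁻⁴ × 0.83 × 330 = 0.049302 m
570–1460 m: 1.3×10⁻⁴ × 890 × 0.18 = 0.020826 m
0.23 × 840 × 0.8×10⁻⁴ = 0.015456 m
Δh = 0.039936 + 0.049302 + 0.020826 + 0.015456 = 0.12552 m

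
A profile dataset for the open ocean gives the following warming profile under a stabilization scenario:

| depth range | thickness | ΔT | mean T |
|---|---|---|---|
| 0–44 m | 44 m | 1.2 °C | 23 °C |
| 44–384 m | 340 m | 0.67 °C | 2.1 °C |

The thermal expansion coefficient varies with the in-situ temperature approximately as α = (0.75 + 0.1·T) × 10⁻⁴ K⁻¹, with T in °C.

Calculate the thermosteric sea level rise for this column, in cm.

3.8 cm of thermosteric rise

Layer 1: α = (0.75 + 0.1×23)×10⁻⁴ = 3.05×10⁻⁴ K⁻¹
Layer 2: α = (0.75 + 0.1×2.1)×10⁻⁴ = 0.96×10⁻⁴ K⁻¹
3.05×10⁻⁴ × 1.2 × 44 = 0.016104 m
44–384 m: 0.67 × 340 × 0.96×10⁻⁴ = 0.0218688 m
Δh = 0.016104 + 0.0218688 = 0.0379728 m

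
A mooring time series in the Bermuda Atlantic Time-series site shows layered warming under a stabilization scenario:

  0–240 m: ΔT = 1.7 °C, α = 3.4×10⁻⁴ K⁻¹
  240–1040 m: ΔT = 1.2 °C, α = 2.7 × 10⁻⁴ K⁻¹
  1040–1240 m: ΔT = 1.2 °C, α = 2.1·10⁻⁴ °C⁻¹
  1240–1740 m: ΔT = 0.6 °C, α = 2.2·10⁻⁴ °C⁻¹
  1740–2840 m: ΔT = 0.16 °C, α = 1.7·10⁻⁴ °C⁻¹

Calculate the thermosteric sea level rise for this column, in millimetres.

540 mm of thermosteric rise

0–240 m: 1.7 × 3.4×10⁻⁴ × 240 = 0.13872 m
2.7×10⁻⁴ × 1.2 × 800 = 0.25920 m
1040–1240 m: 200 × 1.2 × 2.1×10⁻⁴ = 0.05040 m
0.6 × 2.2×10⁻⁴ × 500 = 0.06600 m
1.7×10⁻⁴ × 1100 × 0.16 = 0.02992 m
Δh = 0.13872 + 0.25920 + 0.05040 + 0.06600 + 0.02992 = 0.54424 m ≈ 540 mm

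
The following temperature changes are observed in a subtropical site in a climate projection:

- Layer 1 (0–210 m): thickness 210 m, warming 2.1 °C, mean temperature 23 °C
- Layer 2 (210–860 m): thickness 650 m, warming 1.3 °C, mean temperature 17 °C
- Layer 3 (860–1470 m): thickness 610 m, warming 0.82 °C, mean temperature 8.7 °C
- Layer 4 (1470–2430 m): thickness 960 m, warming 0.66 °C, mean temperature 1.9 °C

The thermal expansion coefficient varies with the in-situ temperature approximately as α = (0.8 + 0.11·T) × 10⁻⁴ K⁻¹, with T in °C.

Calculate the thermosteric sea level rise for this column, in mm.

524 mm of thermosteric rise

Layer 1: α = (0.8 + 0.11×23)×10⁻⁴ = 3.33×10⁻⁴ K⁻¹
Layer 2: α = (0.8 + 0.11×17)×10⁻⁴ = 2.67×10⁻⁴ K⁻¹
Layer 3: α = (0.8 + 0.11×8.7)×10⁻⁴ = 1.757×10⁻⁴ K⁻¹
Layer 4: α = (0.8 + 0.11×1.9)×10⁻⁴ = 1.009×10⁻⁴ K⁻¹
Layer 1: 3.33×10⁻⁴ × 210 × 2.1 = 0.146853 m
Layer 2: 650 × 1.3 × 2.67×10⁻⁴ = 0.225615 m
Layer 3: 1.757×10⁻⁴ × 610 × 0.82 = 0.08788514 m
Layer 4: 0.66 × 960 × 1.009×10⁻⁴ = 0.06393024 m
Δh = 0.146853 + 0.225615 + 0.08788514 + 0.06393024 = 0.52428338 m ≈ 524 mm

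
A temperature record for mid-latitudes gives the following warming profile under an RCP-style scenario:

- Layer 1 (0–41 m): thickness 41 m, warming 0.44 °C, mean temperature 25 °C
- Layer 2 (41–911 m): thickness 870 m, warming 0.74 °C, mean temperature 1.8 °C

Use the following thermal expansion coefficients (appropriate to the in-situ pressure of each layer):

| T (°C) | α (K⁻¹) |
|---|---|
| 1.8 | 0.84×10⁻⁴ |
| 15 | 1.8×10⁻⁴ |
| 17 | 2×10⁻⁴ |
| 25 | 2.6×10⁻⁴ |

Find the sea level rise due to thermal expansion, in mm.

Layer 1 at 25 °C → α = 2.6×10⁻⁴ K⁻¹
Layer 2 at 1.8 °C → α = 0.84×10⁻⁴ K⁻¹
0.44 × 41 × 2.6×10⁻⁴ = 0.0046904 m
0.74 × 870 × 0.84×10⁻⁴ = 0.0540792 m
Δh = 0.0046904 + 0.0540792 = 0.0587696 m

about 59 mm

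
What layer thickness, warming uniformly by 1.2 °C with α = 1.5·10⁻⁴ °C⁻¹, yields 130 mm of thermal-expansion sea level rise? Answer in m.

H ≈ 722 m

H = Δh/(αΔT) = 0.13 / (1.5×10⁻⁴ × 1.2) ≈ 722.2 m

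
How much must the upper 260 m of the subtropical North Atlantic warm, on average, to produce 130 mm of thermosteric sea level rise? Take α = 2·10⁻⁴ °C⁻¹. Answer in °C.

2.5 °C

ΔT = Δh/(αH) = 0.13 / (2×10⁻⁴ × 260) = 2.500 °C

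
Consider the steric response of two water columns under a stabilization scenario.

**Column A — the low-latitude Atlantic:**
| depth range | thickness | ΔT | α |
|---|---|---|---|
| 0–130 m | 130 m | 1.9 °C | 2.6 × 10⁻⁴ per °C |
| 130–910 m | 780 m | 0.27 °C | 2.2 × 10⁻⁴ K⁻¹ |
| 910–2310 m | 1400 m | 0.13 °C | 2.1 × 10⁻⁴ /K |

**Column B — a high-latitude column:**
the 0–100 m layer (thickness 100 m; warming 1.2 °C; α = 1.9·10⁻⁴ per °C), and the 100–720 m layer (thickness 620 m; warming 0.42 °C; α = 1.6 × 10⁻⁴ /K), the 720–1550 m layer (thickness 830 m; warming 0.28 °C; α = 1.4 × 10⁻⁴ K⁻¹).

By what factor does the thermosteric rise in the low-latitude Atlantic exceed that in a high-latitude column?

A 2.6×10⁻⁴ × 130 × 1.9 = 0.06422 m
A Layer 2: 0.27 × 2.2×10⁻⁴ × 780 = 0.046332 m
A Layer 3: 2.1×10⁻⁴ × 1400 × 0.13 = 0.03822 m
A total: 0.148772 m
B 0–100 m: 1.2 × 1.9×10⁻⁴ × 100 = 0.02280 m
B 0.42 × 620 × 1.6×10⁻⁴ = 0.041664 m
B 720–1550 m: 830 × 1.4×10⁻⁴ × 0.28 = 0.032536 m
B total: 0.09700 m
Ratio: 0.148772 / 0.09700 ≈ 1.534

1.5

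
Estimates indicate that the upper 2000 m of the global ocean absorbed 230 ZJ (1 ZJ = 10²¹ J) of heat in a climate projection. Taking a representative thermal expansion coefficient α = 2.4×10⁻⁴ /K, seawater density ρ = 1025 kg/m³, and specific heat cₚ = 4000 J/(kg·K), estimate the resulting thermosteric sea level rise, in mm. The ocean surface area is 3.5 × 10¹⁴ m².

Δh ≈ 38 mm

Per unit area: Q = 230×10²¹ / (3.5×10¹⁴) ≈ 6.571×10⁸ J/m²
Δh = αQ/(ρcₚ) = 2.4×10⁻⁴ × 6.571×10⁸ / (1025 × 4000) ≈ 0.038464 m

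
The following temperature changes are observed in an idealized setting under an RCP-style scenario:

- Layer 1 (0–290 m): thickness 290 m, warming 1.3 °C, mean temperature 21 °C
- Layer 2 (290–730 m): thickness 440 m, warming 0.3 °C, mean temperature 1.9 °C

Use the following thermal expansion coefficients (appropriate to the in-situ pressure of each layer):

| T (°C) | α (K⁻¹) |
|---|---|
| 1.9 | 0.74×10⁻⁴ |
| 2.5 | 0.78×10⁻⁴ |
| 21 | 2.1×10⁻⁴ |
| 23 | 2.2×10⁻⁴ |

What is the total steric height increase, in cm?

8.89 cm of thermosteric rise

Layer 1 at 21 °C → α = 2.1×10⁻⁴ K⁻¹
Layer 2 at 1.9 °C → α = 0.74×10⁻⁴ K⁻¹
Layer 1: 290 × 2.1×10⁻⁴ × 1.3 = 0.07917 m
290–730 m: 0.3 × 0.74×10⁻⁴ × 440 = 0.009768 m
Δh = 0.07917 + 0.009768 = 0.088938 m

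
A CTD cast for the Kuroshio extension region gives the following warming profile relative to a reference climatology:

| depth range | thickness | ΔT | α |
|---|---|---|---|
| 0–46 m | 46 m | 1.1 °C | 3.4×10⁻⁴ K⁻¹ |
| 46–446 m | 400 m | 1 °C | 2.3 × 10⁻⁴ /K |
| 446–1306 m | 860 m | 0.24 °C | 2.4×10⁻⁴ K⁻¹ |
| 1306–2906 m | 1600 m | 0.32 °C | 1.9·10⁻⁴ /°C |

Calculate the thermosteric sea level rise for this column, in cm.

1.1 × 46 × 3.4×10⁻⁴ = 0.017204 m
46–446 m: 1 × 400 × 2.3×10⁻⁴ = 0.09200 m
446–1306 m: 860 × 2.4×10⁻⁴ × 0.24 = 0.049536 m
1306–2906 m: 0.32 × 1.9×10⁻⁴ × 1600 = 0.09728 m
Δh = 0.017204 + 0.09200 + 0.049536 + 0.09728 = 0.25602 m ≈ 25.6 cm

about 25.6 cm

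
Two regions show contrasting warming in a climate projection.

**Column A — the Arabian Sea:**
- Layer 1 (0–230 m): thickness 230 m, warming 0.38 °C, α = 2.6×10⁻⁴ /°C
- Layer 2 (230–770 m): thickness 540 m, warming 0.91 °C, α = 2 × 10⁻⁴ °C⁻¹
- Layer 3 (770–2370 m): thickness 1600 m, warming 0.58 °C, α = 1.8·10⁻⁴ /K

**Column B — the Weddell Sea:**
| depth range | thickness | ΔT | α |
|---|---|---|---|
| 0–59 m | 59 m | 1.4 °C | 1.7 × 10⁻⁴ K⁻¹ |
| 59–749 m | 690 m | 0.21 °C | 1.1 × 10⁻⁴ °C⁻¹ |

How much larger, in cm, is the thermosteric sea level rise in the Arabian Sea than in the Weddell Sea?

26 cm larger

A 0.38 × 2.6×10⁻⁴ × 230 = 0.022724 m
A 230–770 m: 0.91 × 2×10⁻⁴ × 540 = 0.09828 m
A Layer 3: 1600 × 1.8×10⁻⁴ × 0.58 = 0.16704 m
A total: 0.288044 m
B Layer 1: 1.4 × 59 × 1.7×10⁻⁴ = 0.014042 m
B Layer 2: 690 × 1.1×10⁻⁴ × 0.21 = 0.015939 m
B total: 0.029981 m
Difference: 0.288044 − 0.029981 = 0.258063 m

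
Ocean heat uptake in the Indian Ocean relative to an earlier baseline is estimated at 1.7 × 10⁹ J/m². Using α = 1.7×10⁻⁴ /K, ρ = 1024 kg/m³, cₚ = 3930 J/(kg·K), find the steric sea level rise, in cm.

Δh = αQ/(ρcₚ) = 1.7×10⁻⁴ × 1.7×10⁹ / (1024 × 3930) ≈ 0.071813 m

Δh ≈ 7.18 cm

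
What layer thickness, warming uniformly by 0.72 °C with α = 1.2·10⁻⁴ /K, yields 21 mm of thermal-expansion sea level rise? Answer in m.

243 m

H = Δh/(αΔT) = 0.021 / (1.2×10⁻⁴ × 0.72) ≈ 243.1 m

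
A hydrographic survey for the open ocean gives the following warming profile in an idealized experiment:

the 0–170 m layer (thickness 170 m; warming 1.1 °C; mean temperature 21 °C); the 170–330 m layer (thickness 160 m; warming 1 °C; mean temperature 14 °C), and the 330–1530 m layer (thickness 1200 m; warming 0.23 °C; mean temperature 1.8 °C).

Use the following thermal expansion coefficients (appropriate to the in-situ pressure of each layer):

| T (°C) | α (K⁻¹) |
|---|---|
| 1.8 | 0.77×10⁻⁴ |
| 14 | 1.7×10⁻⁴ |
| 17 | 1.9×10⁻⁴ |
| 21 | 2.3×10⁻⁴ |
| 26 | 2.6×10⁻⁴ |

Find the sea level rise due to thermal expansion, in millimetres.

Δh ≈ 91.5 mm

Layer 1 at 21 °C → α = 2.3×10⁻⁴ K⁻¹
Layer 2 at 14 °C → α = 1.7×10⁻⁴ K⁻¹
Layer 3 at 1.8 °C → α = 0.77×10⁻⁴ K⁻¹
Layer 1: 1.1 × 2.3×10⁻⁴ × 170 = 0.04301 m
Layer 2: 160 × 1 × 1.7×10⁻⁴ = 0.02720 m
1200 × 0.77×10⁻⁴ × 0.23 = 0.021252 m
Δh = 0.04301 + 0.02720 + 0.021252 = 0.091462 m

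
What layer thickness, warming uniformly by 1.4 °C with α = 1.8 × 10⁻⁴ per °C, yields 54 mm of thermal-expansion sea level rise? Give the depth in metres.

H = Δh/(αΔT) = 0.054 / (1.8×10⁻⁴ × 1.4) ≈ 214.3 m

H ≈ 214 m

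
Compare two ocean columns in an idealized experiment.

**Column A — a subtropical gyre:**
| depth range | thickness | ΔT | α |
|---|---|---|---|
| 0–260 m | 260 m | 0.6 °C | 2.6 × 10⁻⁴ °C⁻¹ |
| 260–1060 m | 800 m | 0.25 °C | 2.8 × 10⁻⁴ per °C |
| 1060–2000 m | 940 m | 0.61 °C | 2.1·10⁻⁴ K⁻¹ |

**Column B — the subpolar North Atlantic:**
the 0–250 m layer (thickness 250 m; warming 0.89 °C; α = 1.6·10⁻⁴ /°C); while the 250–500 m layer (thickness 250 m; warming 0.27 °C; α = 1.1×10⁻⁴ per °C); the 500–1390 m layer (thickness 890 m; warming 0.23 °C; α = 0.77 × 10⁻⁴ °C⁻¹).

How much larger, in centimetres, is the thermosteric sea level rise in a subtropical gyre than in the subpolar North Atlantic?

A 2.6×10⁻⁴ × 260 × 0.6 = 0.04056 m
A Layer 2: 0.25 × 800 × 2.8×10⁻⁴ = 0.05600 m
A Layer 3: 0.61 × 940 × 2.1×10⁻⁴ = 0.120414 m
A total: 0.216974 m
B Layer 1: 0.89 × 1.6×10⁻⁴ × 250 = 0.03560 m
B 250 × 0.27 × 1.1×10⁻⁴ = 0.007425 m
B 0.23 × 0.77×10⁻⁴ × 890 = 0.0157619 m
B total: 0.0587869 m
Difference: 0.216974 − 0.0587869 = 0.1581871 m

16 cm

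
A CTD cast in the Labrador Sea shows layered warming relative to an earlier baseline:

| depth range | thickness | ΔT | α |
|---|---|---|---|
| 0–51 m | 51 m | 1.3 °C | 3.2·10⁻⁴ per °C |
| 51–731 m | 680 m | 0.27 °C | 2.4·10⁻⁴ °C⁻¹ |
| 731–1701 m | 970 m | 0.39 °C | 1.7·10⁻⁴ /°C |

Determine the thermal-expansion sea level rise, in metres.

0–51 m: 51 × 1.3 × 3.2×10⁻⁴ = 0.021216 m
Layer 2: 0.27 × 2.4×10⁻⁴ × 680 = 0.044064 m
1.7×10⁻⁴ × 0.39 × 970 = 0.064311 m
Δh = 0.021216 + 0.044064 + 0.064311 = 0.129591 m ≈ 0.130 m

Δh ≈ 0.130 m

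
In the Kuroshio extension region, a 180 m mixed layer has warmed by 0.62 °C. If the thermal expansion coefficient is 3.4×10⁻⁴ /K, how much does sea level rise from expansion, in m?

Δh = αΔT·H = 3.4×10⁻⁴ × 0.62 × 180 = 0.037944 m

0.0379 m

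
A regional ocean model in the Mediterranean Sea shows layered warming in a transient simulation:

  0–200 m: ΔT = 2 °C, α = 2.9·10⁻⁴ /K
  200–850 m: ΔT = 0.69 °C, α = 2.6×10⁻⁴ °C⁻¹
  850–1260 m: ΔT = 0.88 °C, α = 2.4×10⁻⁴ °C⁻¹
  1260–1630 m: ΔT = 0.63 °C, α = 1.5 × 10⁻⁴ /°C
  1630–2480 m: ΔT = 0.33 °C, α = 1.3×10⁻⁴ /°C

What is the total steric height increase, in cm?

39 cm of thermosteric rise

Layer 1: 2 × 2.9×10⁻⁴ × 200 = 0.11600 m
0.69 × 2.6×10⁻⁴ × 650 = 0.11661 m
Layer 3: 2.4×10⁻⁴ × 410 × 0.88 = 0.086592 m
Layer 4: 370 × 0.63 × 1.5×10⁻⁴ = 0.034965 m
1630–2480 m: 850 × 1.3×10⁻⁴ × 0.33 = 0.036465 m
Δh = 0.11600 + 0.11661 + 0.086592 + 0.034965 + 0.036465 = 0.390632 m ≈ 39 cm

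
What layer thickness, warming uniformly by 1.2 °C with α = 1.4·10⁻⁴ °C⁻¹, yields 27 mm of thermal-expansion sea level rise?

H = Δh/(αΔT) = 0.027 / (1.4×10⁻⁴ × 1.2) ≈ 160.7 m

about 161 m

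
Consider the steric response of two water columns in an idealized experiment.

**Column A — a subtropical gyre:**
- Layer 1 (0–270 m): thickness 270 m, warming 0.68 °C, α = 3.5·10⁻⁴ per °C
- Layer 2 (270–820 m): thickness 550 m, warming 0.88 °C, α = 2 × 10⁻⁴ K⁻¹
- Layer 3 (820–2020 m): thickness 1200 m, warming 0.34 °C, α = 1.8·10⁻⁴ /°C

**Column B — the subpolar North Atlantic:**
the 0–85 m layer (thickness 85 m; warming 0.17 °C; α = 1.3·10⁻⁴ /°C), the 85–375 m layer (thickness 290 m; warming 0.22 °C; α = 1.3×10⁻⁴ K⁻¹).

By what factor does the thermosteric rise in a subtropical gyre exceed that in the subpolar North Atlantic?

A 3.5×10⁻⁴ × 270 × 0.68 = 0.06426 m
A 270–820 m: 0.88 × 2×10⁻⁴ × 550 = 0.09680 m
A 820–2020 m: 1.8×10⁻⁴ × 1200 × 0.34 = 0.07344 m
A total: 0.23450 m
B 1.3×10⁻⁴ × 0.17 × 85 = 0.0018785 m
B 85–375 m: 0.22 × 1.3×10⁻⁴ × 290 = 0.008294 m
B total: 0.0101725 m
Ratio: 0.23450 / 0.0101725 ≈ 23.05

≈ 23.1×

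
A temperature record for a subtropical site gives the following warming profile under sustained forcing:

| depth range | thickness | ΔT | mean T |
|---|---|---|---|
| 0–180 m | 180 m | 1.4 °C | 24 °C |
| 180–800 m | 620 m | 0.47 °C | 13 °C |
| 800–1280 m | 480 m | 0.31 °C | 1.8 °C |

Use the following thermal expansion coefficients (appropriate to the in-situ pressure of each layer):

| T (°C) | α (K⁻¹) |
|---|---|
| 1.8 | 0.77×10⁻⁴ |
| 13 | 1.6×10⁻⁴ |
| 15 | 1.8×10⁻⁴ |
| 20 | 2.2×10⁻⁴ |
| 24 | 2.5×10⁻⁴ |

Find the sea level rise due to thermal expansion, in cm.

Layer 1 at 24 °C → α = 2.5×10⁻⁴ K⁻¹
Layer 2 at 13 °C → α = 1.6×10⁻⁴ K⁻¹
Layer 3 at 1.8 °C → α = 0.77×10⁻⁴ K⁻¹
0–180 m: 1.4 × 180 × 2.5×10⁻⁴ = 0.06300 m
Layer 2: 0.47 × 620 × 1.6×10⁻⁴ = 0.046624 m
0.31 × 480 × 0.77×10⁻⁴ = 0.0114576 m
Δh = 0.06300 + 0.046624 + 0.0114576 = 0.1210816 m ≈ 12.1 cm

Δh ≈ 12.1 cm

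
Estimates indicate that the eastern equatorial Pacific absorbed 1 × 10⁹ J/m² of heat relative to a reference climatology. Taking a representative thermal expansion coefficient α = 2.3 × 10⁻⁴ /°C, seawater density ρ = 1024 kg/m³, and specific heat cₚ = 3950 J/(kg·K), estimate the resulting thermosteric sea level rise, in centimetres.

Δh = αQ/(ρcₚ) = 2.3×10⁻⁴ × 1×10⁹ / (1024 × 3950) ≈ 0.056863 m

Δh ≈ 5.69 cm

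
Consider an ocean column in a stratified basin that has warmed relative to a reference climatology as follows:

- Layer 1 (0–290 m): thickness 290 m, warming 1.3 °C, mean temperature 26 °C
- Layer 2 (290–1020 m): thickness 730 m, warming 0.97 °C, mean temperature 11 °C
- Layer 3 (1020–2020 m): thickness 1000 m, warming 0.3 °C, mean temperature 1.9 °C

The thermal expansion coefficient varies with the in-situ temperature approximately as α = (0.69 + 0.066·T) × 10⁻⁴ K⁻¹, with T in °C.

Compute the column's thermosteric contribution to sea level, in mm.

220 mm of thermosteric rise

Layer 1: α = (0.69 + 0.066×26)×10⁻⁴ = 2.406×10⁻⁴ K⁻¹
Layer 2: α = (0.69 + 0.066×11)×10⁻⁴ = 1.416×10⁻⁴ K⁻¹
Layer 3: α = (0.69 + 0.066×1.9)×10⁻⁴ = 0.8154×10⁻⁴ K⁻¹
0–290 m: 1.3 × 290 × 2.406×10⁻⁴ = 0.0907062 m
290–1020 m: 0.97 × 730 × 1.416×10⁻⁴ = 0.10026696 m
0.8154×10⁻⁴ × 0.3 × 1000 = 0.024462 m
Δh = 0.0907062 + 0.10026696 + 0.024462 = 0.21543516 m ≈ 220 mm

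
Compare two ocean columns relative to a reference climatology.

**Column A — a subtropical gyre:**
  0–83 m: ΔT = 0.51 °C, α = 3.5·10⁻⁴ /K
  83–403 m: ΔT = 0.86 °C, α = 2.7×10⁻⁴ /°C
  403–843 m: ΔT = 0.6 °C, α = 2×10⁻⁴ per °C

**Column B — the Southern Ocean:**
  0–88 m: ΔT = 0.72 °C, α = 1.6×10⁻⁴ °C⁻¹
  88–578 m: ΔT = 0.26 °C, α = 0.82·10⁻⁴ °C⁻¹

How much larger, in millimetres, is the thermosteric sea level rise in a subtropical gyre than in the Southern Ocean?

120 mm

A 83 × 3.5×10⁻⁴ × 0.51 = 0.0148155 m
A 83–403 m: 0.86 × 2.7×10⁻⁴ × 320 = 0.074304 m
A Layer 3: 0.6 × 440 × 2×10⁻⁴ = 0.05280 m
A total: 0.1419195 m
B Layer 1: 0.72 × 88 × 1.6×10⁻⁴ = 0.0101376 m
B Layer 2: 0.26 × 0.82×10⁻⁴ × 490 = 0.0104468 m
B total: 0.0205844 m
Difference: 0.1419195 − 0.0205844 = 0.1213351 m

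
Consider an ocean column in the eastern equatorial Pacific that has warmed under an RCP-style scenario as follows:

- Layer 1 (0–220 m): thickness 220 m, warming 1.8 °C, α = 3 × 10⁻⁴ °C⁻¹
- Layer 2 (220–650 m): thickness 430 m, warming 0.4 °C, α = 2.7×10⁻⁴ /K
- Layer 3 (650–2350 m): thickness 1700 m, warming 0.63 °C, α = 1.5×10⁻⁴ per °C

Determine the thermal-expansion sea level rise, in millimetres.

Δh = 330 mm

Layer 1: 3×10⁻⁴ × 220 × 1.8 = 0.11880 m
220–650 m: 2.7×10⁻⁴ × 0.4 × 430 = 0.04644 m
Layer 3: 0.63 × 1700 × 1.5×10⁻⁴ = 0.16065 m
Δh = 0.11880 + 0.04644 + 0.16065 = 0.32589 m ≈ 330 mm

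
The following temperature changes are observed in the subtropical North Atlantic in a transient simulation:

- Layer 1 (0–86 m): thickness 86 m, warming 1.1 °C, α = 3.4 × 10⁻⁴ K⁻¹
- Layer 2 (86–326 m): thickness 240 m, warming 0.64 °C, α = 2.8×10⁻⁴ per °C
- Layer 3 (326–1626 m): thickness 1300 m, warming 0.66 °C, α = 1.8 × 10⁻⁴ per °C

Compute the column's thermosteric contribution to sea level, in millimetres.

about 230 mm

3.4×10⁻⁴ × 1.1 × 86 = 0.032164 m
240 × 0.64 × 2.8×10⁻⁴ = 0.043008 m
1.8×10⁻⁴ × 0.66 × 1300 = 0.15444 m
Δh = 0.032164 + 0.043008 + 0.15444 = 0.229612 m ≈ 230 mm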